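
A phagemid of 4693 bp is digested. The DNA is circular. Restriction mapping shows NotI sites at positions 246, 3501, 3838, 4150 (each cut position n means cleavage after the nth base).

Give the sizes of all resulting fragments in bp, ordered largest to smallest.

Circular molecule, 4 cuts → 4 fragments:
  3501 − 246 = 3255 bp
  3838 − 3501 = 337 bp
  4150 − 3838 = 312 bp
  wrap: 4693 − 4150 + 246 = 789 bp
Sorted largest to smallest: 3255, 789, 337, 312 bp.

3255, 789, 337, 312 bp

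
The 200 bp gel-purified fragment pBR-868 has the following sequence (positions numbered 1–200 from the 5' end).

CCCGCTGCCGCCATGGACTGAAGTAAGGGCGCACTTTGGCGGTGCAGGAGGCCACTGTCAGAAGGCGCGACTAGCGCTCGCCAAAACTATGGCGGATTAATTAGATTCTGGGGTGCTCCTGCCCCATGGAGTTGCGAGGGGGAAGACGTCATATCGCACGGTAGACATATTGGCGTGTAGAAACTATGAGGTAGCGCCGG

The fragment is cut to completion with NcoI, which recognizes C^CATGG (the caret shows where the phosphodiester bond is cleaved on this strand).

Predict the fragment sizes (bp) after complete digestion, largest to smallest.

113, 76, 11 bp

NcoI sites (CCATGG) start at positions 11, 124.
NcoI cuts after the first base of each site, so after positions 11, 124.
Linear molecule, 2 cuts → 3 fragments:
  1–11 → 11 bp
  12–124 → 113 bp
  125–200 → 76 bp
Sorted largest to smallest: 113, 76, 11 bp.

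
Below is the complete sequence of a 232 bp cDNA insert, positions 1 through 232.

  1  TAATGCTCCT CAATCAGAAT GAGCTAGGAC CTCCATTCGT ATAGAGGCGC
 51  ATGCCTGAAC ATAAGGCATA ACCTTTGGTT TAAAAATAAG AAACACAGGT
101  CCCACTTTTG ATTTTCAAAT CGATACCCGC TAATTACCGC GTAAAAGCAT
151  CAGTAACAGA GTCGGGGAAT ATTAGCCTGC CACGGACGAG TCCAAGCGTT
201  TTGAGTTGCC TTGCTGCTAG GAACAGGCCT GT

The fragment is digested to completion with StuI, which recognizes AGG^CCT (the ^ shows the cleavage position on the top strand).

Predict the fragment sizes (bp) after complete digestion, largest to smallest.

227, 5 bp

The StuI site (AGGCCT) starts at position 225.
StuI cuts after base 3 of each site, so after position 227.
Linear molecule, 1 cut → 2 fragments:
  1–227 → 227 bp
  228–232 → 5 bp
Sorted largest to smallest: 227, 5 bp.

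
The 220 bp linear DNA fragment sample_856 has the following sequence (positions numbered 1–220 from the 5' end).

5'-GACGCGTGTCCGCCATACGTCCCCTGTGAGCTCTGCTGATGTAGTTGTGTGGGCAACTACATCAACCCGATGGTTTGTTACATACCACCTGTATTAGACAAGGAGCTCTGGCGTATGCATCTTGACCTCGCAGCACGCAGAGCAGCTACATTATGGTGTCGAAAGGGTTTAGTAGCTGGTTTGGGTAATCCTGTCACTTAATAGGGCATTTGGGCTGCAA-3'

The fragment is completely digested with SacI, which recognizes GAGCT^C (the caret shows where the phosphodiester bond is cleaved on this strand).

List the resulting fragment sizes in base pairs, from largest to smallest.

SacI sites (GAGCTC) start at positions 28, 103.
SacI cuts after base 5 of each site (before the last base), so after positions 32, 107.
Linear molecule, 2 cuts → 3 fragments:
  1–32 → 32 bp
  33–107 → 75 bp
  108–220 → 113 bp
Sorted largest to smallest: 113, 75, 32 bp.

113, 75, 32 bp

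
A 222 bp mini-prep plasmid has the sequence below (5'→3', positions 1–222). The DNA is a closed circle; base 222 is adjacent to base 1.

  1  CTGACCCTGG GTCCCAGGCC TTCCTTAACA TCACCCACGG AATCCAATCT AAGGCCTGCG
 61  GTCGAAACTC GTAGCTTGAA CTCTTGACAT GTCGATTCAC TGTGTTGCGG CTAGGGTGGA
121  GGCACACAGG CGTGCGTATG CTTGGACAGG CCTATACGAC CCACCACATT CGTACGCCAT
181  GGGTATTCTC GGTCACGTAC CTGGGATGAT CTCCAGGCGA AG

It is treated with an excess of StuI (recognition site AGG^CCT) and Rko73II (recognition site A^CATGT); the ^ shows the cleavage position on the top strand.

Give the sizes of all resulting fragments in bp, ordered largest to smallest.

StuI sites (AGGCCT) start at positions 16, 52, 148.
StuI cuts after base 3 of each site, so after positions 18, 54, 150.
The Rko73II site (ACATGT) starts at position 87.
Rko73II cuts after the first base of each site, so after position 87.
Combined cut positions: 18, 54, 87, 150.
Circular molecule, 4 cuts → 4 fragments:
  19–54 → 36 bp
  55–87 → 33 bp
  88–150 → 63 bp
  151–222 then 1–18 → 72 + 18 = 90 bp
Sorted largest to smallest: 90, 63, 36, 33 bp.

90, 63, 36, 33 bp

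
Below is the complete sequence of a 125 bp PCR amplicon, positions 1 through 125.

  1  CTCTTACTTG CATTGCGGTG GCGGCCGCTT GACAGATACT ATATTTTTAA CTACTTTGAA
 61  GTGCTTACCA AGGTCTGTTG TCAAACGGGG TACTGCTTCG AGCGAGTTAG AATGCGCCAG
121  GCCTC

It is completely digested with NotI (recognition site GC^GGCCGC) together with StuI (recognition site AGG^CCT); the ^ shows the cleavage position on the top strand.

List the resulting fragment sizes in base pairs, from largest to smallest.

The NotI site (GCGGCCGC) starts at position 21.
NotI cuts after base 2 of each site, so after position 22.
The StuI site (AGGCCT) starts at position 119.
StuI cuts after base 3 of each site, so after position 121.
Combined cut positions: 22, 121.
Linear molecule, 2 cuts → 3 fragments:
  1–22 → 22 bp
  23–121 → 99 bp
  122–125 → 4 bp
Sorted largest to smallest: 99, 22, 4 bp.

99, 22, 4 bp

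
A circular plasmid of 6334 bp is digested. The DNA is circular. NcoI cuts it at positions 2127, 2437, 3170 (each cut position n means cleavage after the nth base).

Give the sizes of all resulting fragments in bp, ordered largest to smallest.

5291, 733, 310 bp

Circular molecule, 3 cuts → 3 fragments:
  2437 − 2127 = 310 bp
  3170 − 2437 = 733 bp
  wrap: 6334 − 3170 + 2127 = 5291 bp
Sorted largest to smallest: 5291, 733, 310 bp.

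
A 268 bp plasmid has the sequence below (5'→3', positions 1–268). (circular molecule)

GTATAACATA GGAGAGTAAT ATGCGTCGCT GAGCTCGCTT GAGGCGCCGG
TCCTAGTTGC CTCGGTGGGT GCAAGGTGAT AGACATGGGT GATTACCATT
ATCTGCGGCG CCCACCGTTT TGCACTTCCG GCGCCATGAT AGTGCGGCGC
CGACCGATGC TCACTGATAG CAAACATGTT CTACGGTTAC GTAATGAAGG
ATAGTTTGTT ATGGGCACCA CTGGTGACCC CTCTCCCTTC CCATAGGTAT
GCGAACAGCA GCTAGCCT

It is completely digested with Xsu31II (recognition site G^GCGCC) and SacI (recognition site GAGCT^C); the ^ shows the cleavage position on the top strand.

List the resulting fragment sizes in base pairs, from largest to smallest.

157, 64, 23, 16, 8 bp

Xsu31II sites (GGCGCC) start at positions 43, 107, 130, 146.
Xsu31II cuts after the first base of each site, so after positions 43, 107, 130, 146.
The SacI site (GAGCTC) starts at position 31.
SacI cuts after base 5 of each site (before the last base), so after position 35.
Combined cut positions: 35, 43, 107, 130, 146.
Circular molecule, 5 cuts → 5 fragments:
  36–43 → 8 bp
  44–107 → 64 bp
  108–130 → 23 bp
  131–146 → 16 bp
  147–268 then 1–35 → 122 + 35 = 157 bp
Sorted largest to smallest: 157, 64, 23, 16, 8 bp.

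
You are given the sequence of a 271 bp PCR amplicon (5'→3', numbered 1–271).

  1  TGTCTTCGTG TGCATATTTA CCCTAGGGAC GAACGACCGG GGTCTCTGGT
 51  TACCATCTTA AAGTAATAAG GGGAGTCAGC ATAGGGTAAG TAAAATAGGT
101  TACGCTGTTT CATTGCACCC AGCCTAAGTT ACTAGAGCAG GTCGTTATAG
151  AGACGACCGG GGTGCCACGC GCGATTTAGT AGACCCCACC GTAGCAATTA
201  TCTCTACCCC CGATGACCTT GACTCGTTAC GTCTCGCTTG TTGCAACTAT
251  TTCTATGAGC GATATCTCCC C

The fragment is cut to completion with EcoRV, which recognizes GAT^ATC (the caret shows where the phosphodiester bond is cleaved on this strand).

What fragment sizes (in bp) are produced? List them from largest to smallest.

The EcoRV site (GATATC) starts at position 261.
EcoRV cuts after base 3 of each site, so after position 263.
Linear molecule, 1 cut → 2 fragments:
  1–263 → 263 bp
  264–271 → 8 bp
Sorted largest to smallest: 263, 8 bp.

263, 8 bp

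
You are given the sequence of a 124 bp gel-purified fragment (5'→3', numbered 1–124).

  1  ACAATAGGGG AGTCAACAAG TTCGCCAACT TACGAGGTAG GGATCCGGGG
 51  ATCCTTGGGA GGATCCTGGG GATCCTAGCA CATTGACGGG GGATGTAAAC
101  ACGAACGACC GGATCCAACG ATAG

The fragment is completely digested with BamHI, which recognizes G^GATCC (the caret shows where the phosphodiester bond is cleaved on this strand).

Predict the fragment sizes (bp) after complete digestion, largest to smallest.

41, 41, 13, 12, 9, 8 bp

BamHI sites (GGATCC) start at positions 41, 49, 61, 70, 111.
BamHI cuts after the first base of each site, so after positions 41, 49, 61, 70, 111.
Linear molecule, 5 cuts → 6 fragments:
  1–41 → 41 bp
  42–49 → 8 bp
  50–61 → 12 bp
  62–70 → 9 bp
  71–111 → 41 bp
  112–124 → 13 bp
Sorted largest to smallest: 41, 41, 13, 12, 9, 8 bp.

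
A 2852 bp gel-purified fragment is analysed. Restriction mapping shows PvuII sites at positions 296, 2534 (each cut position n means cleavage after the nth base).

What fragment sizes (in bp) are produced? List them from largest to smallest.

Linear molecule, 2 cuts → 3 fragments:
  296 − 0 = 296 bp
  2534 − 296 = 2238 bp
  2852 − 2534 = 318 bp
Sorted largest to smallest: 2238, 318, 296 bp.

2238, 318, 296 bp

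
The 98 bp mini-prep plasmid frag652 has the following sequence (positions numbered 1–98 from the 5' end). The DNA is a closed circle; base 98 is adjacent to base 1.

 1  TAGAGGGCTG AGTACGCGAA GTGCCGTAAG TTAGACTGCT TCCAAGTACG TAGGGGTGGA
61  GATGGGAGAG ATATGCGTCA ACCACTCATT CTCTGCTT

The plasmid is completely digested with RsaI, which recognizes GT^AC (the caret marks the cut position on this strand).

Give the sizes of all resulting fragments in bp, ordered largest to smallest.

RsaI sites (GTAC) start at positions 12, 46.
RsaI cuts after base 2 of each site, so after positions 13, 47.
Circular molecule, 2 cuts → 2 fragments:
  14–47 → 34 bp
  48–98 then 1–13 → 51 + 13 = 64 bp
Sorted largest to smallest: 64, 34 bp.

64, 34 bp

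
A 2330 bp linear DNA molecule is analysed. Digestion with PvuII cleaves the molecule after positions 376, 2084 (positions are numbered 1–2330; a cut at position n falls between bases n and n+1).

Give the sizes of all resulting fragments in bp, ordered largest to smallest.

1708, 376, 246 bp

Linear molecule, 2 cuts → 3 fragments:
  376 − 0 = 376 bp
  2084 − 376 = 1708 bp
  2330 − 2084 = 246 bp
Sorted largest to smallest: 1708, 376, 246 bp.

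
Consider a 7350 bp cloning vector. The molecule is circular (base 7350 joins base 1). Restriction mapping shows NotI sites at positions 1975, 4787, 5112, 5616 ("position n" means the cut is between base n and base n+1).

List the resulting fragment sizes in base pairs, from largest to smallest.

Circular molecule, 4 cuts → 4 fragments:
  4787 − 1975 = 2812 bp
  5112 − 4787 = 325 bp
  5616 − 5112 = 504 bp
  wrap: 7350 − 5616 + 1975 = 3709 bp
Sorted largest to smallest: 3709, 2812, 504, 325 bp.

3709, 2812, 504, 325 bp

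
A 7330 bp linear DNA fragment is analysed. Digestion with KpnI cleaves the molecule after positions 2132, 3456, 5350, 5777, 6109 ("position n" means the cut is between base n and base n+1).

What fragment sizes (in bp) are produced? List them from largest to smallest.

Linear molecule, 5 cuts → 6 fragments:
  2132 − 0 = 2132 bp
  3456 − 2132 = 1324 bp
  5350 − 3456 = 1894 bp
  5777 − 5350 = 427 bp
  6109 − 5777 = 332 bp
  7330 − 6109 = 1221 bp
Sorted largest to smallest: 2132, 1894, 1324, 1221, 427, 332 bp.

2132, 1894, 1324, 1221, 427, 332 bp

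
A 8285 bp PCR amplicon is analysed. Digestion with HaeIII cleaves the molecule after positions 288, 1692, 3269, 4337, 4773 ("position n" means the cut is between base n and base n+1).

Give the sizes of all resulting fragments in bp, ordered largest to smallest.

3512, 1577, 1404, 1068, 436, 288 bp

Linear molecule, 5 cuts → 6 fragments:
  288 − 0 = 288 bp
  1692 − 288 = 1404 bp
  3269 − 1692 = 1577 bp
  4337 − 3269 = 1068 bp
  4773 − 4337 = 436 bp
  8285 − 4773 = 3512 bp
Sorted largest to smallest: 3512, 1577, 1404, 1068, 436, 288 bp.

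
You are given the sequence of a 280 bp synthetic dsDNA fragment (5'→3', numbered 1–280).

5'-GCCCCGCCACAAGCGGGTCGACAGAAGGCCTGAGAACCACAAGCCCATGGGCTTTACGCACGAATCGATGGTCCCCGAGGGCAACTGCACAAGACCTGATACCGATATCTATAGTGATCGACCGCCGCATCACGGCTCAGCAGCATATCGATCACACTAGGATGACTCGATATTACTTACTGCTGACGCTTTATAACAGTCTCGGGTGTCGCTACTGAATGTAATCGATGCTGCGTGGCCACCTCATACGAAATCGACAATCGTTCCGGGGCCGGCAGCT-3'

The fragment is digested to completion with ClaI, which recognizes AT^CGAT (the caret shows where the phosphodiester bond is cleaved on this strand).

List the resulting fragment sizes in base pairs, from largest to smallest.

ClaI sites (ATCGAT) start at positions 64, 147, 224.
ClaI cuts after base 2 of each site, so after positions 65, 148, 225.
Linear molecule, 3 cuts → 4 fragments:
  1–65 → 65 bp
  66–148 → 83 bp
  149–225 → 77 bp
  226–280 → 55 bp
Sorted largest to smallest: 83, 77, 65, 55 bp.

83, 77, 65, 55 bp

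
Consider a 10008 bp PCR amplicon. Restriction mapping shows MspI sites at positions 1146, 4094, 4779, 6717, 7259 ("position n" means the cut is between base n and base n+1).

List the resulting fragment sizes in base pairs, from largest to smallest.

2948, 2749, 1938, 1146, 685, 542 bp

Linear molecule, 5 cuts → 6 fragments:
  1146 − 0 = 1146 bp
  4094 − 1146 = 2948 bp
  4779 − 4094 = 685 bp
  6717 − 4779 = 1938 bp
  7259 − 6717 = 542 bp
  10008 − 7259 = 2749 bp
Sorted largest to smallest: 2948, 2749, 1938, 1146, 685, 542 bp.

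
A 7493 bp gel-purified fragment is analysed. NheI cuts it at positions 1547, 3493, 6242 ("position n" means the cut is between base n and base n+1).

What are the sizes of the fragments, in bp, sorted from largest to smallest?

Linear molecule, 3 cuts → 4 fragments:
  1547 − 0 = 1547 bp
  3493 − 1547 = 1946 bp
  6242 − 3493 = 2749 bp
  7493 − 6242 = 1251 bp
Sorted largest to smallest: 2749, 1946, 1547, 1251 bp.

2749, 1946, 1547, 1251 bp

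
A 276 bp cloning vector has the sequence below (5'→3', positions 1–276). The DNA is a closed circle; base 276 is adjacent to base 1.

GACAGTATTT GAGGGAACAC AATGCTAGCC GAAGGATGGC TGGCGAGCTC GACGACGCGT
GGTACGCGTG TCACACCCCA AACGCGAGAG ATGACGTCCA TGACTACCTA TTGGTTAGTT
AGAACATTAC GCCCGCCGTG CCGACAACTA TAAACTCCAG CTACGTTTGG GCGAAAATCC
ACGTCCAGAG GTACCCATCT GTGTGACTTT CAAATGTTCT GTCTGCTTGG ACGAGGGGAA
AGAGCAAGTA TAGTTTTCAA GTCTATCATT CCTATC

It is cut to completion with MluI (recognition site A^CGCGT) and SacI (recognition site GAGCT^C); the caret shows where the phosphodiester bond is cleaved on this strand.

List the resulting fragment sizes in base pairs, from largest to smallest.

261, 9, 6 bp

MluI sites (ACGCGT) start at positions 55, 64.
MluI cuts after the first base of each site, so after positions 55, 64.
The SacI site (GAGCTC) starts at position 45.
SacI cuts after base 5 of each site (before the last base), so after position 49.
Combined cut positions: 49, 55, 64.
Circular molecule, 3 cuts → 3 fragments:
  50–55 → 6 bp
  56–64 → 9 bp
  65–276 then 1–49 → 212 + 49 = 261 bp
Sorted largest to smallest: 261, 9, 6 bp.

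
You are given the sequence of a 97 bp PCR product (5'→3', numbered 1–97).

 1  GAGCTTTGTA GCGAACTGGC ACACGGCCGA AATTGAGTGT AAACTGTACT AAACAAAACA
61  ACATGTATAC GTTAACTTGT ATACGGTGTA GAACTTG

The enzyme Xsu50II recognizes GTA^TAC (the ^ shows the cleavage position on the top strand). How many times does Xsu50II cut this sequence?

2

GTATAC occurs starting at positions 65, 79.
Xsu50II cuts at 2 sites.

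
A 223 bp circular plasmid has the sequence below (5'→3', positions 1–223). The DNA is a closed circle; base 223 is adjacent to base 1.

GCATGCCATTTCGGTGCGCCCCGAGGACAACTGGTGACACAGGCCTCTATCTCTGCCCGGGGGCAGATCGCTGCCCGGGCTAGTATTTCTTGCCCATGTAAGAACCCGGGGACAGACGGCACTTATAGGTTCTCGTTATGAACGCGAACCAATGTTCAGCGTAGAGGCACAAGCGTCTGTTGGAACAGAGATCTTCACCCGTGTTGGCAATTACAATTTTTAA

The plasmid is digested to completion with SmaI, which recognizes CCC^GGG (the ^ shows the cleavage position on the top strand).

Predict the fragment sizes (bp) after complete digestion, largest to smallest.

SmaI sites (CCCGGG) start at positions 56, 74, 105.
SmaI cuts after base 3 of each site, so after positions 58, 76, 107.
Circular molecule, 3 cuts → 3 fragments:
  59–76 → 18 bp
  77–107 → 31 bp
  108–223 then 1–58 → 116 + 58 = 174 bp
Sorted largest to smallest: 174, 31, 18 bp.

174, 31, 18 bp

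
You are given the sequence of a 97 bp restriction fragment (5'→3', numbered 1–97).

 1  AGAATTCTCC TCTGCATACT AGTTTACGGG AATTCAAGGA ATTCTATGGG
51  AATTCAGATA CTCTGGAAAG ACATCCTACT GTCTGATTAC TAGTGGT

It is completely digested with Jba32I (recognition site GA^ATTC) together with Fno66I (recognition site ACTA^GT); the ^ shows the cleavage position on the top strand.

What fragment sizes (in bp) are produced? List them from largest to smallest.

Jba32I sites (GAATTC) start at positions 2, 30, 39, 50.
Jba32I cuts after base 2 of each site, so after positions 3, 31, 40, 51.
Fno66I sites (ACTAGT) start at positions 18, 89.
Fno66I cuts after base 4 of each site, so after positions 21, 92.
Combined cut positions: 3, 21, 31, 40, 51, 92.
Linear molecule, 6 cuts → 7 fragments:
  1–3 → 3 bp
  4–21 → 18 bp
  22–31 → 10 bp
  32–40 → 9 bp
  41–51 → 11 bp
  52–92 → 41 bp
  93–97 → 5 bp
Sorted largest to smallest: 41, 18, 11, 10, 9, 5, 3 bp.

41, 18, 11, 10, 9, 5, 3 bp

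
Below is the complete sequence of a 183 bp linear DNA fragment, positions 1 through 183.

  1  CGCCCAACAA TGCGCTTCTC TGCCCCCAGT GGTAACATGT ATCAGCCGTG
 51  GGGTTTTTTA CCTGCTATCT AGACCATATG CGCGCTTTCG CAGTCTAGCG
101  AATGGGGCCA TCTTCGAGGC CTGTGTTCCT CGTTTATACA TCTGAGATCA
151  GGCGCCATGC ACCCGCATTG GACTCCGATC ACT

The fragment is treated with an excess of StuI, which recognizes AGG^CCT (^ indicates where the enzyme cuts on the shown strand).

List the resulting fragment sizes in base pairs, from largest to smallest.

The StuI site (AGGCCT) starts at position 117.
StuI cuts after base 3 of each site, so after position 119.
Linear molecule, 1 cut → 2 fragments:
  1–119 → 119 bp
  120–183 → 64 bp
Sorted largest to smallest: 119, 64 bp.

119, 64 bp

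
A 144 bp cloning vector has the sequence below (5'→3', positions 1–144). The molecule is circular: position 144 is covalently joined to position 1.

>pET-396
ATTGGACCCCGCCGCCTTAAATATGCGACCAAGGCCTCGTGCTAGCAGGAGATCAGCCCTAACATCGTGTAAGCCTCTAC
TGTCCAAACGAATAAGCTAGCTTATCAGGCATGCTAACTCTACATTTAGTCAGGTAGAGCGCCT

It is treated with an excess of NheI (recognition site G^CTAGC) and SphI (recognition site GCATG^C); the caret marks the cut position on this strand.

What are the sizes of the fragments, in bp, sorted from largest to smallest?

NheI sites (GCTAGC) start at positions 41, 96.
NheI cuts after the first base of each site, so after positions 41, 96.
The SphI site (GCATGC) starts at position 109.
SphI cuts after base 5 of each site (before the last base), so after position 113.
Combined cut positions: 41, 96, 113.
Circular molecule, 3 cuts → 3 fragments:
  42–96 → 55 bp
  97–113 → 17 bp
  114–144 then 1–41 → 31 + 41 = 72 bp
Sorted largest to smallest: 72, 55, 17 bp.

72, 55, 17 bp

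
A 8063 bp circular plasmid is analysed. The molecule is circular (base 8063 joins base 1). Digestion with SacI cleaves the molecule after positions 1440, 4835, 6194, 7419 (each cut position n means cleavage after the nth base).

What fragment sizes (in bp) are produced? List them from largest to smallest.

3395, 2084, 1359, 1225 bp

Circular molecule, 4 cuts → 4 fragments:
  4835 − 1440 = 3395 bp
  6194 − 4835 = 1359 bp
  7419 − 6194 = 1225 bp
  wrap: 8063 − 7419 + 1440 = 2084 bp
Sorted largest to smallest: 3395, 2084, 1359, 1225 bp.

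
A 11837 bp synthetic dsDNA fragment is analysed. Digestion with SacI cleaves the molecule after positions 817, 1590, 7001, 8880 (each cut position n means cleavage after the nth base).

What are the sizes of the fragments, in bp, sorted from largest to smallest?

Linear molecule, 4 cuts → 5 fragments:
  817 − 0 = 817 bp
  1590 − 817 = 773 bp
  7001 − 1590 = 5411 bp
  8880 − 7001 = 1879 bp
  11837 − 8880 = 2957 bp
Sorted largest to smallest: 5411, 2957, 1879, 817, 773 bp.

5411, 2957, 1879, 817, 773 bp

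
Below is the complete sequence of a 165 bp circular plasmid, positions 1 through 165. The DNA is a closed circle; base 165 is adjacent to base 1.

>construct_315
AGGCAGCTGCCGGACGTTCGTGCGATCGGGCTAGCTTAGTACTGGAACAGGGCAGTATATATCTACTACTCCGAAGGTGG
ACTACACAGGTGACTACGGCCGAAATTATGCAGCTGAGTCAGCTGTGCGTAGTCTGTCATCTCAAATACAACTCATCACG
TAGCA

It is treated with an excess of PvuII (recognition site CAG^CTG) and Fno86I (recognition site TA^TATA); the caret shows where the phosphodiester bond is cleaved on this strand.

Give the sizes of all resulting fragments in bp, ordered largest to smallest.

PvuII sites (CAGCTG) start at positions 4, 111, 120.
PvuII cuts after base 3 of each site, so after positions 6, 113, 122.
The Fno86I site (TATATA) starts at position 56.
Fno86I cuts after base 2 of each site, so after position 57.
Combined cut positions: 6, 57, 113, 122.
Circular molecule, 4 cuts → 4 fragments:
  7–57 → 51 bp
  58–113 → 56 bp
  114–122 → 9 bp
  123–165 then 1–6 → 43 + 6 = 49 bp
Sorted largest to smallest: 56, 51, 49, 9 bp.

56, 51, 49, 9 bp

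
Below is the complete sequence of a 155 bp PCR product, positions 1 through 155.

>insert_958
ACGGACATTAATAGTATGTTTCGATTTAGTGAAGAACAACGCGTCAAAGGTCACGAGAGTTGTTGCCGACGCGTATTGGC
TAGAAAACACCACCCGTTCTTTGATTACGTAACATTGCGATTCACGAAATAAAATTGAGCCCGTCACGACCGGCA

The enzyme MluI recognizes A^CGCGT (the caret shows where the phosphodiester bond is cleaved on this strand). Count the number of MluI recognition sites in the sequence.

2

ACGCGT occurs starting at positions 39, 69.
MluI cuts at 2 sites.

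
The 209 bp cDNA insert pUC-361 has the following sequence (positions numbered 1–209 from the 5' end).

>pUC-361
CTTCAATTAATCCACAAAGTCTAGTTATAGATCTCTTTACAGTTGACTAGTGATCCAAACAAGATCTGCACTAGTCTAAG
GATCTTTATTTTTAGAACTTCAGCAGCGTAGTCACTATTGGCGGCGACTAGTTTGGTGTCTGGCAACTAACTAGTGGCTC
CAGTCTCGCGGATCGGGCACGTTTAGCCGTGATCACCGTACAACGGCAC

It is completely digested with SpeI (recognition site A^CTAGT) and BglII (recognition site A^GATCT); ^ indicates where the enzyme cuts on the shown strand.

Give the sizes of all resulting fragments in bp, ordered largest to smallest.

59, 57, 29, 23, 17, 16, 8 bp

SpeI sites (ACTAGT) start at positions 46, 70, 127, 150.
SpeI cuts after the first base of each site, so after positions 46, 70, 127, 150.
BglII sites (AGATCT) start at positions 29, 62.
BglII cuts after the first base of each site, so after positions 29, 62.
Combined cut positions: 29, 46, 62, 70, 127, 150.
Linear molecule, 6 cuts → 7 fragments:
  1–29 → 29 bp
  30–46 → 17 bp
  47–62 → 16 bp
  63–70 → 8 bp
  71–127 → 57 bp
  128–150 → 23 bp
  151–209 → 59 bp
Sorted largest to smallest: 59, 57, 29, 23, 17, 16, 8 bp.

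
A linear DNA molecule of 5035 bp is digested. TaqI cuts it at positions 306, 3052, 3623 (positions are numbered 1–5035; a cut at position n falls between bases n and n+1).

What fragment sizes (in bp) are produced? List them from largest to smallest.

2746, 1412, 571, 306 bp

Linear molecule, 3 cuts → 4 fragments:
  306 − 0 = 306 bp
  3052 − 306 = 2746 bp
  3623 − 3052 = 571 bp
  5035 − 3623 = 1412 bp
Sorted largest to smallest: 2746, 1412, 571, 306 bp.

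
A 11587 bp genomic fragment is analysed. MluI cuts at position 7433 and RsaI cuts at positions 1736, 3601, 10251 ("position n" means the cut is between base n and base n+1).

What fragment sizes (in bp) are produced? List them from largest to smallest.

Combined cut positions (sorted): 1736, 3601, 7433, 10251.
Linear molecule, 4 cuts → 5 fragments:
  1736 − 0 = 1736 bp
  3601 − 1736 = 1865 bp
  7433 − 3601 = 3832 bp
  10251 − 7433 = 2818 bp
  11587 − 10251 = 1336 bp
Sorted largest to smallest: 3832, 2818, 1865, 1736, 1336 bp.

3832, 2818, 1865, 1736, 1336 bp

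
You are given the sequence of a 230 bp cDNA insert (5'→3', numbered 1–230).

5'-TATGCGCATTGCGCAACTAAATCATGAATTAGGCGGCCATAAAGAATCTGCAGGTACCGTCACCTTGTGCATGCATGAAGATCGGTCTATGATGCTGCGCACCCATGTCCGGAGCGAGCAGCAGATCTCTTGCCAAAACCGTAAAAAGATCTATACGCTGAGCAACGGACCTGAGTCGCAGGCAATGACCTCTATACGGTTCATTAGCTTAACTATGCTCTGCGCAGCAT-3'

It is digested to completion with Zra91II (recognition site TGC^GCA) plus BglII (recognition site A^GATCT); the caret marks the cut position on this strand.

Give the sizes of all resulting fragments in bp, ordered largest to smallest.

Zra91II sites (TGCGCA) start at positions 3, 10, 96, 221.
Zra91II cuts after base 3 of each site, so after positions 5, 12, 98, 223.
BglII sites (AGATCT) start at positions 123, 147.
BglII cuts after the first base of each site, so after positions 123, 147.
Combined cut positions: 5, 12, 98, 123, 147, 223.
Linear molecule, 6 cuts → 7 fragments:
  1–5 → 5 bp
  6–12 → 7 bp
  13–98 → 86 bp
  99–123 → 25 bp
  124–147 → 24 bp
  148–223 → 76 bp
  224–230 → 7 bp
Sorted largest to smallest: 86, 76, 25, 24, 7, 7, 5 bp.

86, 76, 25, 24, 7, 7, 5 bp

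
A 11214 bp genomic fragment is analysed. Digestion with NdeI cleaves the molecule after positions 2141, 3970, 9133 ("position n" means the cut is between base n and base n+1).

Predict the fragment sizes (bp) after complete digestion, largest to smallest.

Linear molecule, 3 cuts → 4 fragments:
  2141 − 0 = 2141 bp
  3970 − 2141 = 1829 bp
  9133 − 3970 = 5163 bp
  11214 − 9133 = 2081 bp
Sorted largest to smallest: 5163, 2141, 2081, 1829 bp.

5163, 2141, 2081, 1829 bp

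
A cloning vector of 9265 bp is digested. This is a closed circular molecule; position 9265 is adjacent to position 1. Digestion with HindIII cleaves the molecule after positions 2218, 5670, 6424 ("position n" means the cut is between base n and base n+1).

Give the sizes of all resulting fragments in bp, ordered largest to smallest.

5059, 3452, 754 bp

Circular molecule, 3 cuts → 3 fragments:
  5670 − 2218 = 3452 bp
  6424 − 5670 = 754 bp
  wrap: 9265 − 6424 + 2218 = 5059 bp
Sorted largest to smallest: 5059, 3452, 754 bp.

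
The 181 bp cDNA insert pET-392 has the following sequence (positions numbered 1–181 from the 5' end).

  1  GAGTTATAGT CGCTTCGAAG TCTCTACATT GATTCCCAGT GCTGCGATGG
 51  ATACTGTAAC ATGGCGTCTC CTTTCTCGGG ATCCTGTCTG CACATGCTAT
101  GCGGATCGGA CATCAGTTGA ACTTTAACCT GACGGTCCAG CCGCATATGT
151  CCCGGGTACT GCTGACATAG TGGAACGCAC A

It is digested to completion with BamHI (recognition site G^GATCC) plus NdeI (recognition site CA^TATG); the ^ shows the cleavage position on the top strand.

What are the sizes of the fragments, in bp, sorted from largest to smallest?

The BamHI site (GGATCC) starts at position 79.
BamHI cuts after the first base of each site, so after position 79.
The NdeI site (CATATG) starts at position 144.
NdeI cuts after base 2 of each site, so after position 145.
Combined cut positions: 79, 145.
Linear molecule, 2 cuts → 3 fragments:
  1–79 → 79 bp
  80–145 → 66 bp
  146–181 → 36 bp
Sorted largest to smallest: 79, 66, 36 bp.

79, 66, 36 bp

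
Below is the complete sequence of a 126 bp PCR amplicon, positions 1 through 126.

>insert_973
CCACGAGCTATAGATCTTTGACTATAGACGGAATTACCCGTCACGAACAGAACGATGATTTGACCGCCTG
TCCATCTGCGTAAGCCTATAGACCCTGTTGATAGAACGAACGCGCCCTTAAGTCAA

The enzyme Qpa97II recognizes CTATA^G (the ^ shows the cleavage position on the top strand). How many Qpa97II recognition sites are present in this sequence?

3

CTATAG occurs starting at positions 8, 22, 86.
Qpa97II cuts at 3 sites.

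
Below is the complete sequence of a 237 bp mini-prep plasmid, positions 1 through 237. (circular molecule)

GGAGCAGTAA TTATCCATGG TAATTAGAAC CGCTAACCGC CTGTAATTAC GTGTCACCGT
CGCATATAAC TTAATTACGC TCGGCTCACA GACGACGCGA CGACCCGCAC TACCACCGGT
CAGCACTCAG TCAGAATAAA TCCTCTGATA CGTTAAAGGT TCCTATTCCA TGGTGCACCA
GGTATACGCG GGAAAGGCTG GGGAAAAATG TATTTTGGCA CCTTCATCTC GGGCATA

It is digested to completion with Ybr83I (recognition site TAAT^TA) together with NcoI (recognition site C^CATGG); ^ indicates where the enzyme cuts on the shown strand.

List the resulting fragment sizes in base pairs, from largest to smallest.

Ybr83I sites (TAATTA) start at positions 8, 21, 44, 72.
Ybr83I cuts after base 4 of each site, so after positions 11, 24, 47, 75.
NcoI sites (CCATGG) start at positions 15, 168.
NcoI cuts after the first base of each site, so after positions 15, 168.
Combined cut positions: 11, 15, 24, 47, 75, 168.
Circular molecule, 6 cuts → 6 fragments:
  12–15 → 4 bp
  16–24 → 9 bp
  25–47 → 23 bp
  48–75 → 28 bp
  76–168 → 93 bp
  169–237 then 1–11 → 69 + 11 = 80 bp
Sorted largest to smallest: 93, 80, 28, 23, 9, 4 bp.

93, 80, 28, 23, 9, 4 bp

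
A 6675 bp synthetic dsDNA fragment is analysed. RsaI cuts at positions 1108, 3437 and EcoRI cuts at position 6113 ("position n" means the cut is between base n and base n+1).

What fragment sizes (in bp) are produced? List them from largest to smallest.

2676, 2329, 1108, 562 bp

Combined cut positions (sorted): 1108, 3437, 6113.
Linear molecule, 3 cuts → 4 fragments:
  1108 − 0 = 1108 bp
  3437 − 1108 = 2329 bp
  6113 − 3437 = 2676 bp
  6675 − 6113 = 562 bp
Sorted largest to smallest: 2676, 2329, 1108, 562 bp.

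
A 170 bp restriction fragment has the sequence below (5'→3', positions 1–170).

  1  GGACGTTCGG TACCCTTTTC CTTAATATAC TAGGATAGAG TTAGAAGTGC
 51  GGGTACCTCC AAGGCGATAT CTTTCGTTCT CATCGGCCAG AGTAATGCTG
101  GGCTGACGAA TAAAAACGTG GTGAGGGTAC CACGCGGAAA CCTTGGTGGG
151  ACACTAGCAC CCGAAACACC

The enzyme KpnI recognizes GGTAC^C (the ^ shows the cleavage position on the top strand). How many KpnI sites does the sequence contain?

3

GGTACC occurs starting at positions 9, 52, 126.
KpnI cuts at 3 sites.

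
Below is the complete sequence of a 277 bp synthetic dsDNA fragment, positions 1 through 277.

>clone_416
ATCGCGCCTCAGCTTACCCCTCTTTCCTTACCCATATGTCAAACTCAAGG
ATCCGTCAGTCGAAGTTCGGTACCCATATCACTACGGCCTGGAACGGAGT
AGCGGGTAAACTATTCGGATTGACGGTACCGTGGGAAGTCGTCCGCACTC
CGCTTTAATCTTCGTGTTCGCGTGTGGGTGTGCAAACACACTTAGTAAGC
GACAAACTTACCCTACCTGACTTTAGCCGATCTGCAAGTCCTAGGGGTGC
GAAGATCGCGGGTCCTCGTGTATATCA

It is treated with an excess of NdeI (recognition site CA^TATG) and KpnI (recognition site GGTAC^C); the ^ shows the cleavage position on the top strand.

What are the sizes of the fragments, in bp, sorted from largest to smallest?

148, 56, 39, 34 bp

The NdeI site (CATATG) starts at position 33.
NdeI cuts after base 2 of each site, so after position 34.
KpnI sites (GGTACC) start at positions 69, 125.
KpnI cuts after base 5 of each site (before the last base), so after positions 73, 129.
Combined cut positions: 34, 73, 129.
Linear molecule, 3 cuts → 4 fragments:
  1–34 → 34 bp
  35–73 → 39 bp
  74–129 → 56 bp
  130–277 → 148 bp
Sorted largest to smallest: 148, 56, 39, 34 bp.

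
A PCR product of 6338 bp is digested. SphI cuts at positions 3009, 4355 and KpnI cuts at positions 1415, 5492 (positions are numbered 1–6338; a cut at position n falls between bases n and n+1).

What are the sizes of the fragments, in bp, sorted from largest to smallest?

Combined cut positions (sorted): 1415, 3009, 4355, 5492.
Linear molecule, 4 cuts → 5 fragments:
  1415 − 0 = 1415 bp
  3009 − 1415 = 1594 bp
  4355 − 3009 = 1346 bp
  5492 − 4355 = 1137 bp
  6338 − 5492 = 846 bp
Sorted largest to smallest: 1594, 1415, 1346, 1137, 846 bp.

1594, 1415, 1346, 1137, 846 bp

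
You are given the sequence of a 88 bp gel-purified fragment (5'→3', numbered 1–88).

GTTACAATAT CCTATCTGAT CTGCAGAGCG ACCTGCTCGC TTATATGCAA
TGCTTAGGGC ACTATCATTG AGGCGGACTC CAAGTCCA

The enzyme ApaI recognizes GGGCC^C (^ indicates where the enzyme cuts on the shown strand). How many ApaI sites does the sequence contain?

No occurrence of GGGCCC is present in the sequence.
ApaI does not cut: 0 sites.

0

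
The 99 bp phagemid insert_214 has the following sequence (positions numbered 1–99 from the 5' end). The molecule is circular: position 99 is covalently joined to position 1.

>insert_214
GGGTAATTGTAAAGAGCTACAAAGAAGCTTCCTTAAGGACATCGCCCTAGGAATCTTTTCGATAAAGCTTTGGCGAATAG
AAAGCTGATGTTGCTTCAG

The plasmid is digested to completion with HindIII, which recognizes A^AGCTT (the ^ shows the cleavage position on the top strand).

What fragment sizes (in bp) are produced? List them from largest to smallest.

59, 40 bp

HindIII sites (AAGCTT) start at positions 25, 65.
HindIII cuts after the first base of each site, so after positions 25, 65.
Circular molecule, 2 cuts → 2 fragments:
  26–65 → 40 bp
  66–99 then 1–25 → 34 + 25 = 59 bp
Sorted largest to smallest: 59, 40 bp.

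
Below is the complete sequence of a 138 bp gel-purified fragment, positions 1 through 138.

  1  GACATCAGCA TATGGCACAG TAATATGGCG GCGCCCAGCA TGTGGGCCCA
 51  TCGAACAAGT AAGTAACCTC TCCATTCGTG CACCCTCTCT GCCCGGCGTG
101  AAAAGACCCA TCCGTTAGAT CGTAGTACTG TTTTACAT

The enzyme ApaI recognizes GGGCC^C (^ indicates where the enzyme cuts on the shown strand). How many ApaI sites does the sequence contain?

1

GGGCCC occurs starting at position 44.
ApaI cuts at 1 site.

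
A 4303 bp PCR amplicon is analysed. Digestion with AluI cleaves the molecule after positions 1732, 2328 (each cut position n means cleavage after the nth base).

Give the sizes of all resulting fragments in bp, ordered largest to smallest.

1975, 1732, 596 bp

Linear molecule, 2 cuts → 3 fragments:
  1732 − 0 = 1732 bp
  2328 − 1732 = 596 bp
  4303 − 2328 = 1975 bp
Sorted largest to smallest: 1975, 1732, 596 bp.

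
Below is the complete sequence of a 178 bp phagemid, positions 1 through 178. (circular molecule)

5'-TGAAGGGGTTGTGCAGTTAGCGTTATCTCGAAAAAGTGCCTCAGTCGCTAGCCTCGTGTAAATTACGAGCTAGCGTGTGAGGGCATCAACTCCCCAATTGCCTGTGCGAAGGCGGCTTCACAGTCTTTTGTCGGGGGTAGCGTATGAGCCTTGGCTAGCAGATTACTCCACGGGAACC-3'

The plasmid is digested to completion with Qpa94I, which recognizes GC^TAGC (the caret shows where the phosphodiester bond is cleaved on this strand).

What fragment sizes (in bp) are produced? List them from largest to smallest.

Qpa94I sites (GCTAGC) start at positions 47, 69, 154.
Qpa94I cuts after base 2 of each site, so after positions 48, 70, 155.
Circular molecule, 3 cuts → 3 fragments:
  49–70 → 22 bp
  71–155 → 85 bp
  156–178 then 1–48 → 23 + 48 = 71 bp
Sorted largest to smallest: 85, 71, 22 bp.

85, 71, 22 bp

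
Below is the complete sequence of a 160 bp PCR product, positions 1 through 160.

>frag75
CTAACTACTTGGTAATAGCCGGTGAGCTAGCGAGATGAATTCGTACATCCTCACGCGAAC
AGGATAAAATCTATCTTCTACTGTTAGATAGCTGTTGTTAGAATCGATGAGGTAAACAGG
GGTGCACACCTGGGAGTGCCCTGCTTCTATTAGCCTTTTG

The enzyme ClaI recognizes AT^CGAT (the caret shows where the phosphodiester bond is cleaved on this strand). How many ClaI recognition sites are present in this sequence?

1

ATCGAT occurs starting at position 103.
ClaI cuts at 1 site.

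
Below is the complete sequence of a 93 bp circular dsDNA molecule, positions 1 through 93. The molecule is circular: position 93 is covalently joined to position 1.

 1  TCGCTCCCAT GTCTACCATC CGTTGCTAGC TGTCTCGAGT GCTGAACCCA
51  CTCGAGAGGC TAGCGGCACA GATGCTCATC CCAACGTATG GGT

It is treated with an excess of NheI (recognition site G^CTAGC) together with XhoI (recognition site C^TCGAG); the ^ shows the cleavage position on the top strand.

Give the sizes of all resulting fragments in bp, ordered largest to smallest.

59, 17, 9, 8 bp

NheI sites (GCTAGC) start at positions 25, 59.
NheI cuts after the first base of each site, so after positions 25, 59.
XhoI sites (CTCGAG) start at positions 34, 51.
XhoI cuts after the first base of each site, so after positions 34, 51.
Combined cut positions: 25, 34, 51, 59.
Circular molecule, 4 cuts → 4 fragments:
  26–34 → 9 bp
  35–51 → 17 bp
  52–59 → 8 bp
  60–93 then 1–25 → 34 + 25 = 59 bp
Sorted largest to smallest: 59, 17, 9, 8 bp.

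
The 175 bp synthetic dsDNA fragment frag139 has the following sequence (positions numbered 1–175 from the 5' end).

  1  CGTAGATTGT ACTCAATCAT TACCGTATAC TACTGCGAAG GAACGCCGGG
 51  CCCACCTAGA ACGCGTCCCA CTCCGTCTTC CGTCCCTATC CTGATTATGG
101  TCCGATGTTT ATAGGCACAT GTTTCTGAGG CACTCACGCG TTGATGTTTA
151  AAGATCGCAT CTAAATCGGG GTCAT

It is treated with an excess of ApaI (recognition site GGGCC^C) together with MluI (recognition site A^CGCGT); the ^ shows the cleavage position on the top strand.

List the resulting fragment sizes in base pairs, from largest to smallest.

75, 52, 39, 9 bp

The ApaI site (GGGCCC) starts at position 48.
ApaI cuts after base 5 of each site (before the last base), so after position 52.
MluI sites (ACGCGT) start at positions 61, 136.
MluI cuts after the first base of each site, so after positions 61, 136.
Combined cut positions: 52, 61, 136.
Linear molecule, 3 cuts → 4 fragments:
  1–52 → 52 bp
  53–61 → 9 bp
  62–136 → 75 bp
  137–175 → 39 bp
Sorted largest to smallest: 75, 52, 39, 9 bp.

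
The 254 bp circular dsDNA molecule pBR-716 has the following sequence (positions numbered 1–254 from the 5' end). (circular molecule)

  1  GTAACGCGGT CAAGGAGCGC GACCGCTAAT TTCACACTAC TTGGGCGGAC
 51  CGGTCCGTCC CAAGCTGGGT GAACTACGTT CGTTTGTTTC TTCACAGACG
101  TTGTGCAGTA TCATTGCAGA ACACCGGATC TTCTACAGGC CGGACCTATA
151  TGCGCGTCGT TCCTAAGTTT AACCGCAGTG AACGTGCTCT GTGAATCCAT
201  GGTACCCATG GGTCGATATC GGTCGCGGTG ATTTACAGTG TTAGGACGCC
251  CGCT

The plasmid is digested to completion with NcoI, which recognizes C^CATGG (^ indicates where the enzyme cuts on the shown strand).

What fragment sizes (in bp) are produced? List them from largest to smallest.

NcoI sites (CCATGG) start at positions 197, 206.
NcoI cuts after the first base of each site, so after positions 197, 206.
Circular molecule, 2 cuts → 2 fragments:
  198–206 → 9 bp
  207–254 then 1–197 → 48 + 197 = 245 bp
Sorted largest to smallest: 245, 9 bp.

245, 9 bp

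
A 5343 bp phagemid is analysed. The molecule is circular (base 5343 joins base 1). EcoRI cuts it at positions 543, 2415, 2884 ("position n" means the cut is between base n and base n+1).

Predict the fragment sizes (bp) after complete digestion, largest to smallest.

Circular molecule, 3 cuts → 3 fragments:
  2415 − 543 = 1872 bp
  2884 − 2415 = 469 bp
  wrap: 5343 − 2884 + 543 = 3002 bp
Sorted largest to smallest: 3002, 1872, 469 bp.

3002, 1872, 469 bp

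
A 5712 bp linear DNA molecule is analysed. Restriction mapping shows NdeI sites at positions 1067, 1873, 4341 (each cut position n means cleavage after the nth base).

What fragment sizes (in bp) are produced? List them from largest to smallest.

Linear molecule, 3 cuts → 4 fragments:
  1067 − 0 = 1067 bp
  1873 − 1067 = 806 bp
  4341 − 1873 = 2468 bp
  5712 − 4341 = 1371 bp
Sorted largest to smallest: 2468, 1371, 1067, 806 bp.

2468, 1371, 1067, 806 bp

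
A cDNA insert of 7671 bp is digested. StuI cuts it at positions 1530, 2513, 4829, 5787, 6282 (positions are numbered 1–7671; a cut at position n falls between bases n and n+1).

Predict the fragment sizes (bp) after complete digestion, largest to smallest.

Linear molecule, 5 cuts → 6 fragments:
  1530 − 0 = 1530 bp
  2513 − 1530 = 983 bp
  4829 − 2513 = 2316 bp
  5787 − 4829 = 958 bp
  6282 − 5787 = 495 bp
  7671 − 6282 = 1389 bp
Sorted largest to smallest: 2316, 1530, 1389, 983, 958, 495 bp.

2316, 1530, 1389, 983, 958, 495 bp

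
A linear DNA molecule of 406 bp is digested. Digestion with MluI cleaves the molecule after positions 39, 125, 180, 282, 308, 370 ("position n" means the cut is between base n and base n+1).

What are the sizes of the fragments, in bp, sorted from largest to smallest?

Linear molecule, 6 cuts → 7 fragments:
  39 − 0 = 39 bp
  125 − 39 = 86 bp
  180 − 125 = 55 bp
  282 − 180 = 102 bp
  308 − 282 = 26 bp
  370 − 308 = 62 bp
  406 − 370 = 36 bp
Sorted largest to smallest: 102, 86, 62, 55, 39, 36, 26 bp.

102, 86, 62, 55, 39, 36, 26 bp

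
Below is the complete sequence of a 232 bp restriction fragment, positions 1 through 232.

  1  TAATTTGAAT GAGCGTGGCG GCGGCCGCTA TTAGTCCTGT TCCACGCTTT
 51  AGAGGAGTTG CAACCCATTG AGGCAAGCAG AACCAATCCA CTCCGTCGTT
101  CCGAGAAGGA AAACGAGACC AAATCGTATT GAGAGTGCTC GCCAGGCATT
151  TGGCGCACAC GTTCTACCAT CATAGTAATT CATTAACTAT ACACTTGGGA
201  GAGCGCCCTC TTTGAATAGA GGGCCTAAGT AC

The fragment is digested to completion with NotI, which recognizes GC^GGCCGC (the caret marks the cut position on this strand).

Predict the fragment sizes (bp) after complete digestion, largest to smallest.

The NotI site (GCGGCCGC) starts at position 21.
NotI cuts after base 2 of each site, so after position 22.
Linear molecule, 1 cut → 2 fragments:
  1–22 → 22 bp
  23–232 → 210 bp
Sorted largest to smallest: 210, 22 bp.

210, 22 bp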